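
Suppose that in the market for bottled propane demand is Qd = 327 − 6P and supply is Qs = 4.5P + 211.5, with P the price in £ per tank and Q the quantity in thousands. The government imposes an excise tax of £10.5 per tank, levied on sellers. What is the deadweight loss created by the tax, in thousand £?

Deadweight loss = £141.75 thousand.

Without the tax, 327 − 6P = 4.5P + 211.5 gives 10.5P = 115.5, so P* = £11 and Q* = 261.
With the tax collected from sellers, supply shifts: Qs = 4.5(P − 10.5) + 211.5.
New equilibrium: buyers pay £15.5, sellers receive £5, Q = 234. (Wedge: Pb − Ps = 10.5.)
Quantity falls by |ΔQ| = |261 − 234| = 27.
DWL = ½ · t · |ΔQ| = ½ · 10.5 · 27 = £141.75.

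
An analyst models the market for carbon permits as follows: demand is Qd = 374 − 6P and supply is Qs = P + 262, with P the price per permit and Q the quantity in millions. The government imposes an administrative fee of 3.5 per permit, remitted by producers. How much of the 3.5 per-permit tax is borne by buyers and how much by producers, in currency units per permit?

Without the tax, 374 − 6P = P + 262 gives 7P = 112, so P* = 16 and Q* = 278.
With the tax collected from producers, supply shifts: Qs = (P − 3.5) + 262.
Solving gives Q = 275 with buyers paying 16.5 and producers receiving 13 (the 3.5 wedge).
Burden on buyers: 0.5; on producers: 3. (They sum to 3.5.)

Buyers bear 0.5 per permit; producers bear 3 per permit.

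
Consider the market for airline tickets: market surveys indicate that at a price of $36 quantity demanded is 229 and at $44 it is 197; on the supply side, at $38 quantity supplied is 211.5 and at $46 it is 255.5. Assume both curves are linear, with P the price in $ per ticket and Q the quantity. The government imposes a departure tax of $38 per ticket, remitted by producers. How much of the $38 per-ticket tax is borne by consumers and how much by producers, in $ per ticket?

Demand slope: (197 − 229)/(44 − 36) = -4, so Qd = 373 − 4P.
Supply slope: (255.5 − 211.5)/(46 − 38) = 5.5, so Qs = 5.5P + 2.5.
Without the tax, 373 − 4P = 5.5P + 2.5 gives 9.5P = 370.5, so P* = $39 and Q* = 217.
With the tax collected from producers, supply shifts: Qs = 5.5(P − 38) + 2.5.
Solving gives Q = 129 with consumers paying $61 and producers receiving $23 (the $38 wedge).
Burden on consumers: $22; on producers: $16. (They sum to $38.)
The less price-elastic side of the market bears the larger share of a per-unit tax.

Consumers bear $22 per ticket; producers bear $16 per ticket.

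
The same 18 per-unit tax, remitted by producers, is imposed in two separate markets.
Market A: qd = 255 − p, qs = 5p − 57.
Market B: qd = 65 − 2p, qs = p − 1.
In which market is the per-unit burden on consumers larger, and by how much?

Market A: pre-tax p* = 52, q* = 203; post-tax q = 188; per-unit burden on consumers = 15.
Market B: pre-tax p* = 22, q* = 21; post-tax q = 9; per-unit burden on consumers = 6.
Difference: 15 vs 6 → market A is larger by 9.

Market A, by 9.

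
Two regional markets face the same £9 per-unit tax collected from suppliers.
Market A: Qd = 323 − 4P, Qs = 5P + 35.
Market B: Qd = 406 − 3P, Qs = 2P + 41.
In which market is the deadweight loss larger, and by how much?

Market A: pre-tax P* = £32, Q* = 195; post-tax Q = 175; deadweight loss = £90.
Market B: pre-tax P* = £73, Q* = 187; post-tax Q = 176.2; deadweight loss = £48.6.
Difference: £90 vs £48.6 → market A is larger by £41.4.

Market A, by £41.4.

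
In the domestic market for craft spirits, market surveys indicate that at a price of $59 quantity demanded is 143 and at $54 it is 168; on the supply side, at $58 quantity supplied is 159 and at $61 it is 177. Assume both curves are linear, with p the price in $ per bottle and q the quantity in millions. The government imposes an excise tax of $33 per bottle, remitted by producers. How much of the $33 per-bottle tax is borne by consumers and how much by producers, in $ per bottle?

Demand slope: (168 − 143)/(54 − 59) = -5, so qd = 438 − 5p.
Supply slope: (177 − 159)/(61 − 58) = 6, so qs = 6p − 189.
Without the tax, 438 − 5p = 6p − 189 gives 11p = 627, so p* = $57 and q* = 153.
With the tax collected from producers, supply shifts: qs = 6(p − 33) − 189.
Solving gives q = 63 with consumers paying $75 and producers receiving $42 (the $33 wedge).
Burden on consumers: $18; on producers: $15. (They sum to $33.)

Consumers bear $18 per bottle; producers bear $15 per bottle.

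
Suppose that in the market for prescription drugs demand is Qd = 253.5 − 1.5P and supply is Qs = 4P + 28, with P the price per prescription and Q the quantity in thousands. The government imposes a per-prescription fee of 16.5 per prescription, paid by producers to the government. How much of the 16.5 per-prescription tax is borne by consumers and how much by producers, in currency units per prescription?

Consumers bear 12 per prescription; producers bear 4.5 per prescription.

Without the tax, 253.5 − 1.5P = 4P + 28 gives 5.5P = 225.5, so P* = 41 and Q* = 192.
With the tax collected from producers, supply shifts: Qs = 4(P − 16.5) + 28.
Solving gives Q = 174 with consumers paying 53 and producers receiving 36.5 (the 16.5 wedge).
Burden on consumers: 12; on producers: 4.5. (They sum to 16.5.)
The less price-elastic side of the market bears the larger share of a per-unit tax.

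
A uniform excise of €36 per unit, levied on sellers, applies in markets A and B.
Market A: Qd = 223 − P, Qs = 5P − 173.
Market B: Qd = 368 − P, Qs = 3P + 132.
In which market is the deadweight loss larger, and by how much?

Market A: pre-tax P* = €66, Q* = 157; post-tax Q = 127; deadweight loss = €540.
Market B: pre-tax P* = €59, Q* = 309; post-tax Q = 282; deadweight loss = €486.
Difference: €540 vs €486 → market A is larger by €54.

Market A, by €54.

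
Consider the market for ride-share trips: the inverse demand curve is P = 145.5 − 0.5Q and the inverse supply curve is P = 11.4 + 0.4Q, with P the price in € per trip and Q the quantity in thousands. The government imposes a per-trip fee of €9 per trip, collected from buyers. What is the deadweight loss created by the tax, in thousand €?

Deadweight loss = €45 thousand.

Inverting to Q(P) form: Qd = 291 − 2P; Qs = 2.5P − 28.5.
Before the tax: set 291 − 2P = 2.5P − 28.5 → P* = €71, Q* = 149.
With the tax collected from buyers, demand (in seller-price terms) shifts: Qd = 291 − 2(P + 9).
Solving gives Q = 139 with buyers paying €76 and suppliers receiving €67 (the €9 wedge).
Quantity falls by |ΔQ| = |149 − 139| = 10.
DWL = ½ · t · |ΔQ| = ½ · 9 · 10 = €45.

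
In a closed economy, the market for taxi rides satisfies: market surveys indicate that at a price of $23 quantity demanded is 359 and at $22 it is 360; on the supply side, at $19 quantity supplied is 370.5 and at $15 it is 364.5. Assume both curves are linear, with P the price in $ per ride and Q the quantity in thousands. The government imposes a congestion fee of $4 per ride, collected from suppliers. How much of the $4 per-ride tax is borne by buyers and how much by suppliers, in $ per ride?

Demand slope: (360 − 359)/(22 − 23) = -1, so Qd = 382 − P.
Supply slope: (364.5 − 370.5)/(15 − 19) = 1.5, so Qs = 1.5P + 342.
Without the tax, 382 − P = 1.5P + 342 gives 2.5P = 40, so P* = $16 and Q* = 366.
With the tax collected from suppliers, supply shifts: Qs = 1.5(P − 4) + 342.
New equilibrium: buyers pay $18.4, suppliers receive $14.4, Q = 363.6. (Wedge: Pb − Ps = 4.)
Burden on buyers: $2.4; on suppliers: $1.6. (They sum to $4.)

Buyers bear $2.4 per ride; suppliers bear $1.6 per ride.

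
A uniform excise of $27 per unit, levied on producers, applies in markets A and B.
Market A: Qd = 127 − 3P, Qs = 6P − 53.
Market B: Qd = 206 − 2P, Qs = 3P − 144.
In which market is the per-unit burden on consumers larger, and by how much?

Market A: pre-tax P* = $20, Q* = 67; post-tax Q = 13; per-unit burden on consumers = $18.
Market B: pre-tax P* = $70, Q* = 66; post-tax Q = 33.6; per-unit burden on consumers = $16.2.
Difference: $18 vs $16.2 → market A is larger by $1.8.

Market A, by $1.8.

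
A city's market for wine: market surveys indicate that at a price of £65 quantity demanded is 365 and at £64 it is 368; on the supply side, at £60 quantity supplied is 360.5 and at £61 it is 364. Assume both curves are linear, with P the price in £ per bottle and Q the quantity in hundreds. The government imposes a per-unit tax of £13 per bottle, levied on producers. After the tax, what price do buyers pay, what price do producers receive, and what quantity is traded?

Buyers pay £70; producers receive £57; quantity = 350.

Demand slope: (368 − 365)/(64 − 65) = -3, so Qd = 560 − 3P.
Supply slope: (364 − 360.5)/(61 − 60) = 3.5, so Qs = 3.5P + 150.5.
Before the tax: set 560 − 3P = 3.5P + 150.5 → P* = £63, Q* = 371.
With the tax collected from producers, supply shifts: Qs = 3.5(P − 13) + 150.5.
New equilibrium: buyers pay £70, producers receive £57, Q = 350. (Wedge: Pb − Ps = 13.)
The less price-elastic side of the market bears the larger share of a per-unit tax.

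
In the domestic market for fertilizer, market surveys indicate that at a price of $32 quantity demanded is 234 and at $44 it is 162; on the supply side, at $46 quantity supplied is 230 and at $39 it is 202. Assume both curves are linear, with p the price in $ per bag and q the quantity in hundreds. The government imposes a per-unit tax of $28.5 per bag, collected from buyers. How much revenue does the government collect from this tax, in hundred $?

Tax revenue = $3693.6 hundred.

Demand slope: (162 − 234)/(44 − 32) = -6, so qd = 426 − 6p.
Supply slope: (202 − 230)/(39 − 46) = 4, so qs = 4p + 46.
Before the tax: set 426 − 6p = 4p + 46 → p* = $38, q* = 198.
With the tax collected from buyers, demand (in seller-price terms) shifts: qd = 426 − 6(p + 28.5).
Solving gives q = 129.6 with buyers paying $49.4 and producers receiving $20.9 (the $28.5 wedge).
Revenue = t · Q = 28.5 · 129.6 = $3693.6.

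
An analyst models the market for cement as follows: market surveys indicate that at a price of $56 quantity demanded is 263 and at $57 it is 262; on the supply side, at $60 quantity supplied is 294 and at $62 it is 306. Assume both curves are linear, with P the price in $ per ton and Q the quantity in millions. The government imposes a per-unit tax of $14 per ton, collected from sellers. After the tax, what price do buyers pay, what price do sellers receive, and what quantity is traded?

Buyers pay $67; sellers receive $53; quantity = 252.

Demand slope: (262 − 263)/(57 − 56) = -1, so Qd = 319 − P.
Supply slope: (306 − 294)/(62 − 60) = 6, so Qs = 6P − 66.
Without the tax, 319 − P = 6P − 66 gives 7P = 385, so P* = $55 and Q* = 264.
With the tax collected from sellers, supply shifts: Qs = 6(P − 14) − 66.
New equilibrium: buyers pay $67, sellers receive $53, Q = 252. (Wedge: Pb − Ps = 14.)
The less price-elastic side of the market bears the larger share of a per-unit tax.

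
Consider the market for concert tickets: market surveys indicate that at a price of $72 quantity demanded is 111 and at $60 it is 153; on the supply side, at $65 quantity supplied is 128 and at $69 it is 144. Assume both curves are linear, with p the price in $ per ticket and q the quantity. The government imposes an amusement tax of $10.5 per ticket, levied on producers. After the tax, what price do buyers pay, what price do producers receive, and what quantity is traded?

Demand slope: (153 − 111)/(60 − 72) = -3.5, so qd = 363 − 3.5p.
Supply slope: (144 − 128)/(69 − 65) = 4, so qs = 4p − 132.
Without the tax, 363 − 3.5p = 4p − 132 gives 7.5p = 495, so p* = $66 and q* = 132.
With the tax collected from producers, supply shifts: qs = 4(p − 10.5) − 132.
Solving gives q = 112.4 with buyers paying $71.6 and producers receiving $61.1 (the $10.5 wedge).
The less price-elastic side of the market bears the larger share of a per-unit tax.

Buyers pay $71.6; producers receive $61.1; quantity = 112.4.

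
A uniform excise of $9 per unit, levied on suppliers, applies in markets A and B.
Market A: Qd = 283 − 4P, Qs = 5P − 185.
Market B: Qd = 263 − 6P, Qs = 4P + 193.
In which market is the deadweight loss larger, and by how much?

Market A: pre-tax P* = $52, Q* = 75; post-tax Q = 55; deadweight loss = $90.
Market B: pre-tax P* = $7, Q* = 221; post-tax Q = 199.4; deadweight loss = $97.2.
Difference: $90 vs $97.2 → market B is larger by $7.2.

Market B, by $7.2.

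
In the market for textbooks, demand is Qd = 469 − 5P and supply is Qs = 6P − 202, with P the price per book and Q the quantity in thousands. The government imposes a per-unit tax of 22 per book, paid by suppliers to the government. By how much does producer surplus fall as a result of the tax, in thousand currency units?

Before the tax: set 469 − 5P = 6P − 202 → P* = 61, Q* = 164.
With the tax collected from suppliers, supply shifts: Qs = 6(P − 22) − 202.
New equilibrium: buyers pay 73, suppliers receive 51, Q = 104. (Wedge: Pb − Ps = 22.)
ΔPS is the trapezoid between Q = 104 and Q = 164 of height 10: ½ · (164 + 104) · 10 = 1340.

Producer surplus falls by 1340 thousand.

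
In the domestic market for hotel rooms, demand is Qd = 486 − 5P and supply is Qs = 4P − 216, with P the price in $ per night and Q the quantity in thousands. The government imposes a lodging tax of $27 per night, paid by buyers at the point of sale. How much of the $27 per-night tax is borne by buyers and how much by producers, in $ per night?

Before the tax: set 486 − 5P = 4P − 216 → P* = $78, Q* = 96.
With the tax collected from buyers, demand (in seller-price terms) shifts: Qd = 486 − 5(P + 27).
Solving gives Q = 36 with buyers paying $90 and producers receiving $63 (the $27 wedge).
Burden on buyers: $12; on producers: $15. (They sum to $27.)

Buyers bear $12 per night; producers bear $15 per night.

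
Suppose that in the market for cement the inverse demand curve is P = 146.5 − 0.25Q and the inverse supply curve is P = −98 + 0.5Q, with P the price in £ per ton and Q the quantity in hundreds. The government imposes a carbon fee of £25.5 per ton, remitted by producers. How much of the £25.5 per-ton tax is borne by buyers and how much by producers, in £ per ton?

Inverting to Q(P) form: Qd = 586 − 4P; Qs = 2P + 196.
Before the tax: set 586 − 4P = 2P + 196 → P* = £65, Q* = 326.
With the tax collected from producers, supply shifts: Qs = 2(P − 25.5) + 196.
Solving gives Q = 292 with buyers paying £73.5 and producers receiving £48 (the £25.5 wedge).
Burden on buyers: £8.5; on producers: £17. (They sum to £25.5.)
The less price-elastic side of the market bears the larger share of a per-unit tax.

Buyers bear £8.5 per ton; producers bear £17 per ton.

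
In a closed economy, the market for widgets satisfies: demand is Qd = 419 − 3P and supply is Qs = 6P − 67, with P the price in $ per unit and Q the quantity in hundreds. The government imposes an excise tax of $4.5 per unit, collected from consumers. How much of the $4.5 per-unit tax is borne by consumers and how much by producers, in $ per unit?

Without the tax, 419 − 3P = 6P − 67 gives 9P = 486, so P* = $54 and Q* = 257.
With the tax collected from consumers, demand (in seller-price terms) shifts: Qd = 419 − 3(P + 4.5).
New equilibrium: consumers pay $57, producers receive $52.5, Q = 248. (Wedge: Pb − Ps = 4.5.)
Burden on consumers: $3; on producers: $1.5. (They sum to $4.5.)
The less price-elastic side of the market bears the larger share of a per-unit tax.

Consumers bear $3 per unit; producers bear $1.5 per unit.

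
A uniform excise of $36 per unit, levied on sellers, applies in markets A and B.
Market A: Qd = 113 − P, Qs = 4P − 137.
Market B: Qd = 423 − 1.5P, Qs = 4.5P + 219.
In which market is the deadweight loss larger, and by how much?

Market A: pre-tax P* = $50, Q* = 63; post-tax Q = 34.2; deadweight loss = $518.4.
Market B: pre-tax P* = $34, Q* = 372; post-tax Q = 331.5; deadweight loss = $729.
Difference: $518.4 vs $729 → market B is larger by $210.6.

Market B, by $210.6.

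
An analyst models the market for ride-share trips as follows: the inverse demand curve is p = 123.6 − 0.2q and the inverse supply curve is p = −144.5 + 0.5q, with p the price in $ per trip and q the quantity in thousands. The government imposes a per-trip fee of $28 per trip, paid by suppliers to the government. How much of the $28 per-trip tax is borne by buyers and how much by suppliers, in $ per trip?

Rewrite in direct form: qd = 618 − 5p and qs = 2p + 289.
Before the tax: set 618 − 5p = 2p + 289 → p* = $47, q* = 383.
With the tax collected from suppliers, supply shifts: qs = 2(p − 28) + 289.
Solving gives q = 343 with buyers paying $55 and suppliers receiving $27 (the $28 wedge).
Burden on buyers: $8; on suppliers: $20. (They sum to $28.)
The less price-elastic side of the market bears the larger share of a per-unit tax.

Buyers bear $8 per trip; suppliers bear $20 per trip.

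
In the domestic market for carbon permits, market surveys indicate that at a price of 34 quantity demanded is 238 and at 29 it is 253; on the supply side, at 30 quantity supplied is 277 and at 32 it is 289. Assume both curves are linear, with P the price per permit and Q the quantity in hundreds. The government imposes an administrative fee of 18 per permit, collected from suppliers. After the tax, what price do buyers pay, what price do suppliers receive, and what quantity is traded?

Demand slope: (253 − 238)/(29 − 34) = -3, so Qd = 340 − 3P.
Supply slope: (289 − 277)/(32 − 30) = 6, so Qs = 6P + 97.
Before the tax: set 340 − 3P = 6P + 97 → P* = 27, Q* = 259.
With the tax collected from suppliers, supply shifts: Qs = 6(P − 18) + 97.
Solving gives Q = 223 with buyers paying 39 and suppliers receiving 21 (the 18 wedge).
The less price-elastic side of the market bears the larger share of a per-unit tax.

Buyers pay 39; suppliers receive 21; quantity = 223.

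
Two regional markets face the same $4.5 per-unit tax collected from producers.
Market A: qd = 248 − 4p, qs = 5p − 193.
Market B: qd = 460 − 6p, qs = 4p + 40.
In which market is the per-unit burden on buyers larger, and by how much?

Market A, by $0.7.

Market A: pre-tax p* = $49, q* = 52; post-tax q = 42; per-unit burden on buyers = $2.5.
Market B: pre-tax p* = $42, q* = 208; post-tax q = 197.2; per-unit burden on buyers = $1.8.
Difference: $2.5 vs $1.8 → market A is larger by $0.7.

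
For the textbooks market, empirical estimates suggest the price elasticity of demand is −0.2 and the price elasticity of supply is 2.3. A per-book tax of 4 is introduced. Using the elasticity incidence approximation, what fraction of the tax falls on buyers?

Buyers' share ≈ 0.92.

Incidence ratio: buyers' share ≈ εs / (εs + |εd|) = 2.3 / (2.3 + 0.2) = 0.92.
Supply is the more elastic side, so buyers bear the larger share.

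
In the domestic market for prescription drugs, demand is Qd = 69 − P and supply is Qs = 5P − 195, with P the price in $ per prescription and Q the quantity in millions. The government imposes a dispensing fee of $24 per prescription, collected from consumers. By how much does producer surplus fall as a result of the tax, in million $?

Producer surplus falls by $60 million.

Without the tax, 69 − P = 5P − 195 gives 6P = 264, so P* = $44 and Q* = 25.
With the tax collected from consumers, demand (in seller-price terms) shifts: Qd = 69 − (P + 24).
New equilibrium: consumers pay $64, sellers receive $40, Q = 5. (Wedge: Pb − Ps = 24.)
ΔPS is the trapezoid between Q = 5 and Q = 25 of height $4: ½ · (25 + 5) · 4 = $60.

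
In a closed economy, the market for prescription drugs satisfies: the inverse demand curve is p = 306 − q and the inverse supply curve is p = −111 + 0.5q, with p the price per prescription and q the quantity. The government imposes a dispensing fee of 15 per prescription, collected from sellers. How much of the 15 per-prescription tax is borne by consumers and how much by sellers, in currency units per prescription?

Rewrite in direct form: qd = 306 − p and qs = 2p + 222.
Without the tax, 306 − p = 2p + 222 gives 3p = 84, so p* = 28 and q* = 278.
With the tax collected from sellers, supply shifts: qs = 2(p − 15) + 222.
Solving gives q = 268 with consumers paying 38 and sellers receiving 23 (the 15 wedge).
Burden on consumers: 10; on sellers: 5. (They sum to 15.)

Consumers bear 10 per prescription; sellers bear 5 per prescription.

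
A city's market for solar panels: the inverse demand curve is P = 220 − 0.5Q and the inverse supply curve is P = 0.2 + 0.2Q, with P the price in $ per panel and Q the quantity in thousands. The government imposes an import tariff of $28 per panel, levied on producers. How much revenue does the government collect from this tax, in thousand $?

Inverting to Q(P) form: Qd = 440 − 2P; Qs = 5P − 1.
Without the tax, 440 − 2P = 5P − 1 gives 7P = 441, so P* = $63 and Q* = 314.
With the tax collected from producers, supply shifts: Qs = 5(P − 28) − 1.
Solving gives Q = 274 with consumers paying $83 and producers receiving $55 (the $28 wedge).
Revenue = t · Q = 28 · 274 = $7672.

Tax revenue = $7672 thousand.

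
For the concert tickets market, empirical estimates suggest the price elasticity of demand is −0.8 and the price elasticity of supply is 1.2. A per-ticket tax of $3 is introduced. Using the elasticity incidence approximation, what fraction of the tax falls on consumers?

Incidence ratio: consumers' share ≈ εs / (εs + |εd|) = 1.2 / (1.2 + 0.8) = 0.6.
Supply is the more elastic side, so consumers bear the larger share.

Consumers' share ≈ 0.6.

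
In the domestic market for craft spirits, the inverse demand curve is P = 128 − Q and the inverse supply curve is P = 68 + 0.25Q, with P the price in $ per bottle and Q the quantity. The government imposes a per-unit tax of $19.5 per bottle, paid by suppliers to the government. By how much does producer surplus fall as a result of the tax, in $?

Producer surplus falls by $156.78.

Inverting to Q(P) form: Qd = 128 − P; Qs = 4P − 272.
Without the tax, 128 − P = 4P − 272 gives 5P = 400, so P* = $80 and Q* = 48.
With the tax collected from suppliers, supply shifts: Qs = 4(P − 19.5) − 272.
Solving gives Q = 32.4 with buyers paying $95.6 and suppliers receiving $76.1 (the $19.5 wedge).
ΔPS is the trapezoid between Q = 32.4 and Q = 48 of height $3.9: ½ · (48 + 32.4) · 3.9 = $156.78.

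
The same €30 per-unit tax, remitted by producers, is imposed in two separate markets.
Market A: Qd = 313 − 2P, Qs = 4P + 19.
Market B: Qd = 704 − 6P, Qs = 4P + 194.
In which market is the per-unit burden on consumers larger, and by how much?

Market A: pre-tax P* = €49, Q* = 215; post-tax Q = 175; per-unit burden on consumers = €20.
Market B: pre-tax P* = €51, Q* = 398; post-tax Q = 326; per-unit burden on consumers = €12.
Difference: €20 vs €12 → market A is larger by €8.

Market A, by €8.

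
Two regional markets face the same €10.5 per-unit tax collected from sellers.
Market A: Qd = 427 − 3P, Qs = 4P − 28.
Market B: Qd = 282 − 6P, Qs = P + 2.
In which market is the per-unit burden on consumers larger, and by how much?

Market A: pre-tax P* = €65, Q* = 232; post-tax Q = 214; per-unit burden on consumers = €6.
Market B: pre-tax P* = €40, Q* = 42; post-tax Q = 33; per-unit burden on consumers = €1.5.
Difference: €6 vs €1.5 → market A is larger by €4.5.

Market A, by €4.5.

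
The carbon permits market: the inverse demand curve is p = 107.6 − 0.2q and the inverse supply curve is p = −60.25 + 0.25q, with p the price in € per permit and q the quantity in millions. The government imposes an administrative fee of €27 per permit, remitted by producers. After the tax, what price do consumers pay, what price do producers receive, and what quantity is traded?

Inverting to q(p) form: qd = 538 − 5p; qs = 4p + 241.
Before the tax: set 538 − 5p = 4p + 241 → p* = €33, q* = 373.
With the tax collected from producers, supply shifts: qs = 4(p − 27) + 241.
New equilibrium: consumers pay €45, producers receive €18, q = 313. (Wedge: pb − ps = 27.)

Consumers pay €45; producers receive €18; quantity = 313.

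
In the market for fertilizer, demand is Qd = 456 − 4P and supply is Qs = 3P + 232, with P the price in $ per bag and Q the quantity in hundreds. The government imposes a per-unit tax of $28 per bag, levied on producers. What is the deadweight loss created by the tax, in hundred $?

Deadweight loss = $672 hundred.

Without the tax, 456 − 4P = 3P + 232 gives 7P = 224, so P* = $32 and Q* = 328.
With the tax collected from producers, supply shifts: Qs = 3(P − 28) + 232.
New equilibrium: consumers pay $44, producers receive $16, Q = 280. (Wedge: Pb − Ps = 28.)
Quantity falls by |ΔQ| = |328 − 280| = 48.
DWL = ½ · t · |ΔQ| = ½ · 28 · 48 = $672.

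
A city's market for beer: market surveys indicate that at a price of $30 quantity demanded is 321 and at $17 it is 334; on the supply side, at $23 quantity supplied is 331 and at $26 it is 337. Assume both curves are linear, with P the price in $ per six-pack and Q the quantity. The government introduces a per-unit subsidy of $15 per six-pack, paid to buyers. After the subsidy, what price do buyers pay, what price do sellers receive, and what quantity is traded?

Demand slope: (334 − 321)/(17 − 30) = -1, so Qd = 351 − P.
Supply slope: (337 − 331)/(26 − 23) = 2, so Qs = 2P + 285.
Before the subsidy: set 351 − P = 2P + 285 → P* = $22, Q* = 329.
With a per-unit subsidy paid to buyers, each effectively pays P − 15, so demand becomes Qd = 351 − (P − 15).
New equilibrium: buyers pay $12, sellers receive $27, Q = 339. (Wedge: Pb − Ps = −15.)

Buyers pay $12; sellers receive $27; quantity = 339.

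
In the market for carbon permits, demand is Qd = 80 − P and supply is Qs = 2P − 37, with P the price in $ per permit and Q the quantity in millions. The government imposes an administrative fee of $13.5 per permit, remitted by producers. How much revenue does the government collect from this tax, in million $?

Before the tax: set 80 − P = 2P − 37 → P* = $39, Q* = 41.
With the tax collected from producers, supply shifts: Qs = 2(P − 13.5) − 37.
New equilibrium: consumers pay $48, producers receive $34.5, Q = 32. (Wedge: Pb − Ps = 13.5.)
Revenue = t · Q = 13.5 · 32 = $432.

Tax revenue = $432 million.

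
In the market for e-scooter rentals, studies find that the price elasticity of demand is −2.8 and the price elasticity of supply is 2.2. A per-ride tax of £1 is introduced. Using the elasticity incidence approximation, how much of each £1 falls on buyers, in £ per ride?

Incidence ratio: buyers' share ≈ εs / (εs + |εd|) = 2.2 / (2.2 + 2.8) = 0.44.
So buyers bear ≈ 0.44 × £1 = £0.44; sellers bear £0.56.

Buyers bear ≈ £0.44 per ride.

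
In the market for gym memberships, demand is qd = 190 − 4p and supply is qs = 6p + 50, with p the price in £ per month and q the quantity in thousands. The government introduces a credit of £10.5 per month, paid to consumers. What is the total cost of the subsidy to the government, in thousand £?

Without the subsidy, 190 − 4p = 6p + 50 gives 10p = 140, so p* = £14 and q* = 134.
With a per-unit subsidy paid to consumers, each effectively pays p − 10.5, so demand becomes qd = 190 − 4(p − 10.5).
Solving gives q = 159.2 with consumers paying £7.7 and producers receiving £18.2 (the £10.5 wedge).
Outlay = t · Q = 10.5 · 159.2 = £1671.6.

Government outlay = £1671.6 thousand.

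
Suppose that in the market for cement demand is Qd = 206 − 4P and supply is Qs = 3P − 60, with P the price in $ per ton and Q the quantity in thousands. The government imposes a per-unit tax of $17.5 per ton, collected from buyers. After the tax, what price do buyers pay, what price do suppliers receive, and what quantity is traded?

Buyers pay $45.5; suppliers receive $28; quantity = 24.

Before the tax: set 206 − 4P = 3P − 60 → P* = $38, Q* = 54.
With the tax collected from buyers, demand (in seller-price terms) shifts: Qd = 206 − 4(P + 17.5).
New equilibrium: buyers pay $45.5, suppliers receive $28, Q = 24. (Wedge: Pb − Ps = 17.5.)
The less price-elastic side of the market bears the larger share of a per-unit tax.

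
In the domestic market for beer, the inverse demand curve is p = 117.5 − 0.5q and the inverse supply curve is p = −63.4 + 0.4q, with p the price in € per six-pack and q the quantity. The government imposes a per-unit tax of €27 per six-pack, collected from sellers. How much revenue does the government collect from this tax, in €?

Inverting to q(p) form: qd = 235 − 2p; qs = 2.5p + 158.5.
Without the tax, 235 − 2p = 2.5p + 158.5 gives 4.5p = 76.5, so p* = €17 and q* = 201.
With the tax collected from sellers, supply shifts: qs = 2.5(p − 27) + 158.5.
Solving gives q = 171 with consumers paying €32 and sellers receiving €5 (the €27 wedge).
Revenue = t · Q = 27 · 171 = €4617.

Tax revenue = €4617.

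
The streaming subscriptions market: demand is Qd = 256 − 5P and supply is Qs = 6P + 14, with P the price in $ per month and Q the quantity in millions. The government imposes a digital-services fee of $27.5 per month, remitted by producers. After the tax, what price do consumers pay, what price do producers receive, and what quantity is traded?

Without the tax, 256 − 5P = 6P + 14 gives 11P = 242, so P* = $22 and Q* = 146.
With the tax collected from producers, supply shifts: Qs = 6(P − 27.5) + 14.
New equilibrium: consumers pay $37, producers receive $9.5, Q = 71. (Wedge: Pb − Ps = 27.5.)

Consumers pay $37; producers receive $9.5; quantity = 71.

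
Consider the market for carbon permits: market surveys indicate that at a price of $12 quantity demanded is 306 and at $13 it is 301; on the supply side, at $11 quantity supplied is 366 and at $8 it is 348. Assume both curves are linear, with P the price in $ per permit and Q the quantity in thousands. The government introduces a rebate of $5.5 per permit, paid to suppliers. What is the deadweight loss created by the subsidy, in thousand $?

Deadweight loss = $41.25 thousand.

Demand slope: (301 − 306)/(13 − 12) = -5, so Qd = 366 − 5P.
Supply slope: (348 − 366)/(8 − 11) = 6, so Qs = 6P + 300.
Before the subsidy: set 366 − 5P = 6P + 300 → P* = $6, Q* = 336.
With a per-unit subsidy paid to suppliers, each receives P + 5.5 per unit sold, so supply becomes Qs = 6(P + 5.5) + 300.
New equilibrium: consumers pay $3, suppliers receive $8.5, Q = 351. (Wedge: Pb − Ps = −5.5.)
Quantity rises by |ΔQ| = |336 − 351| = 15.
DWL = ½ · t · |ΔQ| = ½ · 5.5 · 15 = $41.25.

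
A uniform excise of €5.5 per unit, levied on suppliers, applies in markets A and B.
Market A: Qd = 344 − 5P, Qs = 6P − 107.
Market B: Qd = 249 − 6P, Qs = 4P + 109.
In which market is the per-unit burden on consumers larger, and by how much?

Market A, by €0.8.

Market A: pre-tax P* = €41, Q* = 139; post-tax Q = 124; per-unit burden on consumers = €3.
Market B: pre-tax P* = €14, Q* = 165; post-tax Q = 151.8; per-unit burden on consumers = €2.2.
Difference: €3 vs €2.2 → market A is larger by €0.8.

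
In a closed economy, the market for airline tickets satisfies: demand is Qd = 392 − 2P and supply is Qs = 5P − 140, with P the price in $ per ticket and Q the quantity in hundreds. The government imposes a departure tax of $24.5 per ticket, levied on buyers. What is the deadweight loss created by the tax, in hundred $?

Without the tax, 392 − 2P = 5P − 140 gives 7P = 532, so P* = $76 and Q* = 240.
With the tax collected from buyers, demand (in seller-price terms) shifts: Qd = 392 − 2(P + 24.5).
New equilibrium: buyers pay $93.5, sellers receive $69, Q = 205. (Wedge: Pb − Ps = 24.5.)
Quantity falls by |ΔQ| = |240 − 205| = 35.
DWL = ½ · t · |ΔQ| = ½ · 24.5 · 35 = $428.75.

Deadweight loss = $428.75 hundred.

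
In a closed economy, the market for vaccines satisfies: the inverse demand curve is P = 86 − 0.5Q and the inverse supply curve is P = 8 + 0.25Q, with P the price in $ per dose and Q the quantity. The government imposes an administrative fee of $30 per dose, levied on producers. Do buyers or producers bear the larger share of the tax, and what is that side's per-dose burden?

Rewrite in direct form: Qd = 172 − 2P and Qs = 4P − 32.
Without the tax, 172 − 2P = 4P − 32 gives 6P = 204, so P* = $34 and Q* = 104.
With the tax collected from producers, supply shifts: Qs = 4(P − 30) − 32.
New equilibrium: buyers pay $54, producers receive $24, Q = 64. (Wedge: Pb − Ps = 30.)
Per-dose burden: buyers $20, producers $10.
Buyers take the larger share because demand is less price-elastic here (demand slope 2 vs supply slope 4).
The less price-elastic side of the market bears the larger share of a per-unit tax.

Buyers bear the larger share: $20 per dose.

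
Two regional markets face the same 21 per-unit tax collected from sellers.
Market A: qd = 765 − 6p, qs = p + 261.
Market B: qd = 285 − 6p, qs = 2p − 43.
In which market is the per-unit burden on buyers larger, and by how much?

Market B, by 2.25.

Market A: pre-tax p* = 72, q* = 333; post-tax q = 315; per-unit burden on buyers = 3.
Market B: pre-tax p* = 41, q* = 39; post-tax q = 7.5; per-unit burden on buyers = 5.25.
Difference: 3 vs 5.25 → market B is larger by 2.25.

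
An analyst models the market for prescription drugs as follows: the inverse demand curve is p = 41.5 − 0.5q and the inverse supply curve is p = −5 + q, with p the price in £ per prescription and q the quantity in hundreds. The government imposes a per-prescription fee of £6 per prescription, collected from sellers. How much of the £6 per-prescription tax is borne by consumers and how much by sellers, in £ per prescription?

Consumers bear £2 per prescription; sellers bear £4 per prescription.

Inverting to q(p) form: qd = 83 − 2p; qs = p + 5.
Without the tax, 83 − 2p = p + 5 gives 3p = 78, so p* = £26 and q* = 31.
With the tax collected from sellers, supply shifts: qs = (p − 6) + 5.
Solving gives q = 27 with consumers paying £28 and sellers receiving £22 (the £6 wedge).
Burden on consumers: £2; on sellers: £4. (They sum to £6.)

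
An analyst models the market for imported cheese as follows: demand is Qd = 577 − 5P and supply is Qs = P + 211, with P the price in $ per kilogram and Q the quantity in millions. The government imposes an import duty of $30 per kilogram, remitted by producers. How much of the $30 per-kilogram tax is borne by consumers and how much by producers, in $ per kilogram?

Consumers bear $5 per kilogram; producers bear $25 per kilogram.

Before the tax: set 577 − 5P = P + 211 → P* = $61, Q* = 272.
With the tax collected from producers, supply shifts: Qs = (P − 30) + 211.
Solving gives Q = 247 with consumers paying $66 and producers receiving $36 (the $30 wedge).
Burden on consumers: $5; on producers: $25. (They sum to $30.)
The less price-elastic side of the market bears the larger share of a per-unit tax.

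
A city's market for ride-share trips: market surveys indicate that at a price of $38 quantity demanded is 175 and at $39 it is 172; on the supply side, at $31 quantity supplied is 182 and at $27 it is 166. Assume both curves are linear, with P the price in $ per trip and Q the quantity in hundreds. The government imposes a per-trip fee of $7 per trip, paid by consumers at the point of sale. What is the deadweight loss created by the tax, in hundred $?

Deadweight loss = $42 hundred.

Demand slope: (172 − 175)/(39 − 38) = -3, so Qd = 289 − 3P.
Supply slope: (166 − 182)/(27 − 31) = 4, so Qs = 4P + 58.
Without the tax, 289 − 3P = 4P + 58 gives 7P = 231, so P* = $33 and Q* = 190.
With the tax collected from consumers, demand (in seller-price terms) shifts: Qd = 289 − 3(P + 7).
New equilibrium: consumers pay $37, producers receive $30, Q = 178. (Wedge: Pb − Ps = 7.)
Quantity falls by |ΔQ| = |190 − 178| = 12.
DWL = ½ · t · |ΔQ| = ½ · 7 · 12 = $42.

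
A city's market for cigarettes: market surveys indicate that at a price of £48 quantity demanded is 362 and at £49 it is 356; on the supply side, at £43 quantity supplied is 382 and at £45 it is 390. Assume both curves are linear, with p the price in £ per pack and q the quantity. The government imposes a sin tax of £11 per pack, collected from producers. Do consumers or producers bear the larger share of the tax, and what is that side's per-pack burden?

Producers bear the larger share: £6.6 per pack.

Demand slope: (356 − 362)/(49 − 48) = -6, so qd = 650 − 6p.
Supply slope: (390 − 382)/(45 − 43) = 4, so qs = 4p + 210.
Without the tax, 650 − 6p = 4p + 210 gives 10p = 440, so p* = £44 and q* = 386.
With the tax collected from producers, supply shifts: qs = 4(p − 11) + 210.
Solving gives q = 359.6 with consumers paying £48.4 and producers receiving £37.4 (the £11 wedge).
Per-pack burden: consumers £4.4, producers £6.6.
Producers take the larger share because supply is less price-elastic here (demand slope 6 vs supply slope 4).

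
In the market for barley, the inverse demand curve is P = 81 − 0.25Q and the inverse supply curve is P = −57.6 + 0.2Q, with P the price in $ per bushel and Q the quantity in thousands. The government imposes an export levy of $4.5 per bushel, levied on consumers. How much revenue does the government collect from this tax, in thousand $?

Tax revenue = $1341 thousand.

Inverting to Q(P) form: Qd = 324 − 4P; Qs = 5P + 288.
Before the tax: set 324 − 4P = 5P + 288 → P* = $4, Q* = 308.
With the tax collected from consumers, demand (in seller-price terms) shifts: Qd = 324 − 4(P + 4.5).
New equilibrium: consumers pay $6.5, sellers receive $2, Q = 298. (Wedge: Pb − Ps = 4.5.)
Revenue = t · Q = 4.5 · 298 = $1341.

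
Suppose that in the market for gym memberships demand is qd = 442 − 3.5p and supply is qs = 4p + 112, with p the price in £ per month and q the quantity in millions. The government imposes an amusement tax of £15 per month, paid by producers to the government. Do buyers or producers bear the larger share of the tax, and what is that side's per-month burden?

Without the tax, 442 − 3.5p = 4p + 112 gives 7.5p = 330, so p* = £44 and q* = 288.
With the tax collected from producers, supply shifts: qs = 4(p − 15) + 112.
New equilibrium: buyers pay £52, producers receive £37, q = 260. (Wedge: pb − ps = 15.)
Per-month burden: buyers £8, producers £7.
Buyers take the larger share because demand is less price-elastic here (demand slope 3.5 vs supply slope 4).

Buyers bear the larger share: £8 per month.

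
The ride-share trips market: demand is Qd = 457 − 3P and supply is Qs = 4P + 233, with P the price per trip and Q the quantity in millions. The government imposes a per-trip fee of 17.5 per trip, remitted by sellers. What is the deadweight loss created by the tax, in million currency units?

Before the tax: set 457 − 3P = 4P + 233 → P* = 32, Q* = 361.
With the tax collected from sellers, supply shifts: Qs = 4(P − 17.5) + 233.
New equilibrium: buyers pay 42, sellers receive 24.5, Q = 331. (Wedge: Pb − Ps = 17.5.)
Quantity falls by |ΔQ| = |361 − 331| = 30.
DWL = ½ · t · |ΔQ| = ½ · 17.5 · 30 = 262.5.

Deadweight loss = 262.5 million.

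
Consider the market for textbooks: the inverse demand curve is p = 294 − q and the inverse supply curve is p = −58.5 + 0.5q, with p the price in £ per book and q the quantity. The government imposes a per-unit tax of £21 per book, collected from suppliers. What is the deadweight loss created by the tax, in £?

Inverting to q(p) form: qd = 294 − p; qs = 2p + 117.
Before the tax: set 294 − p = 2p + 117 → p* = £59, q* = 235.
With the tax collected from suppliers, supply shifts: qs = 2(p − 21) + 117.
New equilibrium: buyers pay £73, suppliers receive £52, q = 221. (Wedge: pb − ps = 21.)
Quantity falls by |ΔQ| = |235 − 221| = 14.
DWL = ½ · t · |ΔQ| = ½ · 21 · 14 = £147.

Deadweight loss = £147.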